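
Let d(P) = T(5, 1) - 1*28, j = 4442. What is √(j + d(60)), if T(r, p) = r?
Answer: 3*√491 ≈ 66.476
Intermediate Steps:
d(P) = -23 (d(P) = 5 - 1*28 = 5 - 28 = -23)
√(j + d(60)) = √(4442 - 23) = √4419 = 3*√491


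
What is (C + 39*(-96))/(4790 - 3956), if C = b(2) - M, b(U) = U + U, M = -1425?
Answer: -2315/834 ≈ -2.7758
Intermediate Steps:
b(U) = 2*U
C = 1429 (C = 2*2 - 1*(-1425) = 4 + 1425 = 1429)
(C + 39*(-96))/(4790 - 3956) = (1429 + 39*(-96))/(4790 - 3956) = (1429 - 3744)/834 = -2315*1/834 = -2315/834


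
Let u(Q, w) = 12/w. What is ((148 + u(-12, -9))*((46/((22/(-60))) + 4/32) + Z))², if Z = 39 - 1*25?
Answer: 2399530225/9 ≈ 2.6661e+8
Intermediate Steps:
Z = 14 (Z = 39 - 25 = 14)
((148 + u(-12, -9))*((46/((22/(-60))) + 4/32) + Z))² = ((148 + 12/(-9))*((46/((22/(-60))) + 4/32) + 14))² = ((148 + 12*(-⅑))*((46/((22*(-1/60))) + 4*(1/32)) + 14))² = ((148 - 4/3)*((46/(-11/30) + ⅛) + 14))² = (440*((46*(-30/11) + ⅛) + 14)/3)² = (440*((-1380/11 + ⅛) + 14)/3)² = (440*(-11029/88 + 14)/3)² = ((440/3)*(-9797/88))² = (-48985/3)² = 2399530225/9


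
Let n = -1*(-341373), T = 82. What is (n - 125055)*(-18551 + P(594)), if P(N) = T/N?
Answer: -397275650236/99 ≈ -4.0129e+9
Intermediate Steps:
P(N) = 82/N
n = 341373
(n - 125055)*(-18551 + P(594)) = (341373 - 125055)*(-18551 + 82/594) = 216318*(-18551 + 82*(1/594)) = 216318*(-18551 + 41/297) = 216318*(-5509606/297) = -397275650236/99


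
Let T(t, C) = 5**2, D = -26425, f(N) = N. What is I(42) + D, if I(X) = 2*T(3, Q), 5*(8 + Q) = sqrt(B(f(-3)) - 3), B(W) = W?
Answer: -26375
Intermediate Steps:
Q = -8 + I*sqrt(6)/5 (Q = -8 + sqrt(-3 - 3)/5 = -8 + sqrt(-6)/5 = -8 + (I*sqrt(6))/5 = -8 + I*sqrt(6)/5 ≈ -8.0 + 0.4899*I)
T(t, C) = 25
I(X) = 50 (I(X) = 2*25 = 50)
I(42) + D = 50 - 26425 = -26375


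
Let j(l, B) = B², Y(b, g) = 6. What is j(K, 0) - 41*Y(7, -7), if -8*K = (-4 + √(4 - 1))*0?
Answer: -246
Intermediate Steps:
K = 0 (K = -(-4 + √(4 - 1))*0/8 = -(-4 + √3)*0/8 = -⅛*0 = 0)
j(K, 0) - 41*Y(7, -7) = 0² - 41*6 = 0 - 246 = -246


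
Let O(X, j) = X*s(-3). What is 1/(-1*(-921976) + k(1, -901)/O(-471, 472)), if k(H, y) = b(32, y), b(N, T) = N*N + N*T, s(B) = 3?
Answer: 1413/1302779896 ≈ 1.0846e-6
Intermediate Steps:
b(N, T) = N**2 + N*T
O(X, j) = 3*X (O(X, j) = X*3 = 3*X)
k(H, y) = 1024 + 32*y (k(H, y) = 32*(32 + y) = 1024 + 32*y)
1/(-1*(-921976) + k(1, -901)/O(-471, 472)) = 1/(-1*(-921976) + (1024 + 32*(-901))/((3*(-471)))) = 1/(921976 + (1024 - 28832)/(-1413)) = 1/(921976 - 27808*(-1/1413)) = 1/(921976 + 27808/1413) = 1/(1302779896/1413) = 1413/1302779896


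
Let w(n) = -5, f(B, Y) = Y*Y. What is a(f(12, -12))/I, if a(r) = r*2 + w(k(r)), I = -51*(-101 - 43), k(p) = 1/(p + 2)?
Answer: 283/7344 ≈ 0.038535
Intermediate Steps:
f(B, Y) = Y**2
k(p) = 1/(2 + p)
I = 7344 (I = -51*(-144) = 7344)
a(r) = -5 + 2*r (a(r) = r*2 - 5 = 2*r - 5 = -5 + 2*r)
a(f(12, -12))/I = (-5 + 2*(-12)**2)/7344 = (-5 + 2*144)*(1/7344) = (-5 + 288)*(1/7344) = 283*(1/7344) = 283/7344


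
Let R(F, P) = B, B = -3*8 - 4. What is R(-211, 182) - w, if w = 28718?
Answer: -28746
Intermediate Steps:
B = -28 (B = -24 - 4 = -28)
R(F, P) = -28
R(-211, 182) - w = -28 - 1*28718 = -28 - 28718 = -28746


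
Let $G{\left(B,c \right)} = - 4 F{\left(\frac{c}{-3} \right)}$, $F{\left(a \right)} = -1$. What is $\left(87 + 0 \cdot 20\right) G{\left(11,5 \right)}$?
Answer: $348$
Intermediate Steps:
$G{\left(B,c \right)} = 4$ ($G{\left(B,c \right)} = \left(-4\right) \left(-1\right) = 4$)
$\left(87 + 0 \cdot 20\right) G{\left(11,5 \right)} = \left(87 + 0 \cdot 20\right) 4 = \left(87 + 0\right) 4 = 87 \cdot 4 = 348$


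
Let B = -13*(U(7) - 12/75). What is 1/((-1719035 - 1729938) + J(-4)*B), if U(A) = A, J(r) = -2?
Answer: -25/86219879 ≈ -2.8996e-7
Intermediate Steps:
B = -2223/25 (B = -13*(7 - 12/75) = -13*(7 - 12*1/75) = -13*(7 - 4/25) = -13*171/25 = -2223/25 ≈ -88.920)
1/((-1719035 - 1729938) + J(-4)*B) = 1/((-1719035 - 1729938) - 2*(-2223/25)) = 1/(-3448973 + 4446/25) = 1/(-86219879/25) = -25/86219879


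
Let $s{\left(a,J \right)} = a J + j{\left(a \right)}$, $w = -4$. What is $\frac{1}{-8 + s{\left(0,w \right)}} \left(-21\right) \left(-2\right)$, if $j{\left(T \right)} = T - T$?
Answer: $- \frac{21}{4} \approx -5.25$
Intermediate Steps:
$j{\left(T \right)} = 0$
$s{\left(a,J \right)} = J a$ ($s{\left(a,J \right)} = a J + 0 = J a + 0 = J a$)
$\frac{1}{-8 + s{\left(0,w \right)}} \left(-21\right) \left(-2\right) = \frac{1}{-8 - 0} \left(-21\right) \left(-2\right) = \frac{1}{-8 + 0} \left(-21\right) \left(-2\right) = \frac{1}{-8} \left(-21\right) \left(-2\right) = \left(- \frac{1}{8}\right) \left(-21\right) \left(-2\right) = \frac{21}{8} \left(-2\right) = - \frac{21}{4}$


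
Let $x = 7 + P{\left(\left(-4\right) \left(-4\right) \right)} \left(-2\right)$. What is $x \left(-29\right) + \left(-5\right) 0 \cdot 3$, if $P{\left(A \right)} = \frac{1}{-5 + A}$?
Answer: $- \frac{2175}{11} \approx -197.73$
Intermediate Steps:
$x = \frac{75}{11}$ ($x = 7 + \frac{1}{-5 - -16} \left(-2\right) = 7 + \frac{1}{-5 + 16} \left(-2\right) = 7 + \frac{1}{11} \left(-2\right) = 7 - \frac{2}{11} = \frac{75}{11} \approx 6.8182$)
$x \left(-29\right) + \left(-5\right) 0 \cdot 3 = \frac{75}{11} \left(-29\right) + \left(-5\right) 0 \cdot 3 = - \frac{2175}{11} + 0 \cdot 3 = - \frac{2175}{11} + 0 = - \frac{2175}{11}$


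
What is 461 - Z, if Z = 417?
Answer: 44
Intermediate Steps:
461 - Z = 461 - 1*417 = 461 - 417 = 44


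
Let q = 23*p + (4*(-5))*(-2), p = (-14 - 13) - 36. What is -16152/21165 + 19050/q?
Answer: -141983806/9940495 ≈ -14.283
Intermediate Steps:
p = -63 (p = -27 - 36 = -63)
q = -1409 (q = 23*(-63) + (4*(-5))*(-2) = -1449 - 20*(-2) = -1449 + 40 = -1409)
-16152/21165 + 19050/q = -16152/21165 + 19050/(-1409) = -16152*1/21165 + 19050*(-1/1409) = -5384/7055 - 19050/1409 = -141983806/9940495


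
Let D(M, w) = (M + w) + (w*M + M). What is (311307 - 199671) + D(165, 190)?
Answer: 143506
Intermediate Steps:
D(M, w) = w + 2*M + M*w (D(M, w) = (M + w) + (M*w + M) = (M + w) + (M + M*w) = w + 2*M + M*w)
(311307 - 199671) + D(165, 190) = (311307 - 199671) + (190 + 2*165 + 165*190) = 111636 + (190 + 330 + 31350) = 111636 + 31870 = 143506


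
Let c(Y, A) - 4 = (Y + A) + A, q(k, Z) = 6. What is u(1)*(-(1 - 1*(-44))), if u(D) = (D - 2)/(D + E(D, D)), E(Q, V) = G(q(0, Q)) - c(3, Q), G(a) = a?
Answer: -45/2 ≈ -22.500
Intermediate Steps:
c(Y, A) = 4 + Y + 2*A (c(Y, A) = 4 + ((Y + A) + A) = 4 + ((A + Y) + A) = 4 + (Y + 2*A) = 4 + Y + 2*A)
E(Q, V) = -1 - 2*Q (E(Q, V) = 6 - (4 + 3 + 2*Q) = 6 - (7 + 2*Q) = 6 + (-7 - 2*Q) = -1 - 2*Q)
u(D) = (-2 + D)/(-1 - D) (u(D) = (D - 2)/(D + (-1 - 2*D)) = (-2 + D)/(-1 - D))
u(1)*(-(1 - 1*(-44))) = ((2 - 1*1)/(1 + 1))*(-(1 - 1*(-44))) = ((2 - 1)/2)*(-(1 + 44)) = ((1/2)*1)*(-1*45) = (1/2)*(-45) = -45/2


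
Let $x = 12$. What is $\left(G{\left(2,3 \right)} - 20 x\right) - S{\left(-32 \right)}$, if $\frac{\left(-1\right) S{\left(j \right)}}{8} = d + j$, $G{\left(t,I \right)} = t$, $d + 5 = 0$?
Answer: $-534$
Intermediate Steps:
$d = -5$ ($d = -5 + 0 = -5$)
$S{\left(j \right)} = 40 - 8 j$ ($S{\left(j \right)} = - 8 \left(-5 + j\right) = 40 - 8 j$)
$\left(G{\left(2,3 \right)} - 20 x\right) - S{\left(-32 \right)} = \left(2 - 240\right) - \left(40 - -256\right) = \left(2 - 240\right) - \left(40 + 256\right) = -238 - 296 = -534$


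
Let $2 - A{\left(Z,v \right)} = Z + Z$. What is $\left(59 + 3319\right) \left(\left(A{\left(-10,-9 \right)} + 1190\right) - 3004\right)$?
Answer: $-6053376$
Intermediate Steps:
$A{\left(Z,v \right)} = 2 - 2 Z$ ($A{\left(Z,v \right)} = 2 - \left(Z + Z\right) = 2 - 2 Z$)
$\left(59 + 3319\right) \left(\left(A{\left(-10,-9 \right)} + 1190\right) - 3004\right) = \left(59 + 3319\right) \left(\left(\left(2 - -20\right) + 1190\right) - 3004\right) = 3378 \left(\left(\left(2 + 20\right) + 1190\right) - 3004\right) = 3378 \left(\left(22 + 1190\right) - 3004\right) = 3378 \left(1212 - 3004\right) = 3378 \left(-1792\right) = -6053376$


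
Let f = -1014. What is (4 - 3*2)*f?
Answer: 2028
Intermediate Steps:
(4 - 3*2)*f = (4 - 3*2)*(-1014) = (4 - 6)*(-1014) = -2*(-1014) = 2028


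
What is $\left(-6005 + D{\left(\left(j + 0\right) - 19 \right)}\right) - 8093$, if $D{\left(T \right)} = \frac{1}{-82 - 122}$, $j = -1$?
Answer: $- \frac{2875993}{204} \approx -14098.0$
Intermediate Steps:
$D{\left(T \right)} = - \frac{1}{204}$ ($D{\left(T \right)} = \frac{1}{-204} = - \frac{1}{204}$)
$\left(-6005 + D{\left(\left(j + 0\right) - 19 \right)}\right) - 8093 = \left(-6005 - \frac{1}{204}\right) - 8093 = - \frac{1225021}{204} - 8093 = - \frac{2875993}{204}$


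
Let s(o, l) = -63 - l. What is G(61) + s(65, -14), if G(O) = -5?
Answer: -54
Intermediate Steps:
G(61) + s(65, -14) = -5 + (-63 - 1*(-14)) = -5 + (-63 + 14) = -5 - 49 = -54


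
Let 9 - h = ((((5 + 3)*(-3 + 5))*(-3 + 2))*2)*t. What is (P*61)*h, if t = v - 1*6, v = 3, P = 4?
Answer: -21228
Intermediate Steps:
t = -3 (t = 3 - 1*6 = 3 - 6 = -3)
h = -87 (h = 9 - (((5 + 3)*(-3 + 5))*(-3 + 2))*2*(-3) = 9 - ((8*2)*(-1))*2*(-3) = 9 - (16*(-1))*2*(-3) = 9 - (-16*2)*(-3) = 9 - (-32)*(-3) = 9 - 1*96 = 9 - 96 = -87)
(P*61)*h = (4*61)*(-87) = 244*(-87) = -21228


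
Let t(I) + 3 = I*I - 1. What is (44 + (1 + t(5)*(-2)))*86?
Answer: 258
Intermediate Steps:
t(I) = -4 + I**2 (t(I) = -3 + (I*I - 1) = -3 + (I**2 - 1) = -3 + (-1 + I**2) = -4 + I**2)
(44 + (1 + t(5)*(-2)))*86 = (44 + (1 + (-4 + 5**2)*(-2)))*86 = (44 + (1 + (-4 + 25)*(-2)))*86 = (44 + (1 + 21*(-2)))*86 = (44 + (1 - 42))*86 = (44 - 41)*86 = 3*86 = 258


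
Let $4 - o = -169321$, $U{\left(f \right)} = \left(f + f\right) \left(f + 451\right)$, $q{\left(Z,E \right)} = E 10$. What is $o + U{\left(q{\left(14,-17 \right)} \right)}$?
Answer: $73785$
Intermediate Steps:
$q{\left(Z,E \right)} = 10 E$
$U{\left(f \right)} = 2 f \left(451 + f\right)$
$o = 169325$ ($o = 4 - -169321 = 4 + 169321 = 169325$)
$o + U{\left(q{\left(14,-17 \right)} \right)} = 169325 + 2 \cdot 10 \left(-17\right) \left(451 + 10 \left(-17\right)\right) = 169325 + 2 \left(-170\right) \left(451 - 170\right) = 169325 + 2 \left(-170\right) 281 = 169325 - 95540 = 73785$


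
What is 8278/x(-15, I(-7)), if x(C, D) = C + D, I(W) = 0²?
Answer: -8278/15 ≈ -551.87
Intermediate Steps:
I(W) = 0
8278/x(-15, I(-7)) = 8278/(-15 + 0) = 8278/(-15) = 8278*(-1/15) = -8278/15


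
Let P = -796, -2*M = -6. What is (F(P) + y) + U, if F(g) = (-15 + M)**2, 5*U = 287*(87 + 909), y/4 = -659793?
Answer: -12909288/5 ≈ -2.5819e+6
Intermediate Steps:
y = -2639172 (y = 4*(-659793) = -2639172)
M = 3 (M = -1/2*(-6) = 3)
U = 285852/5 (U = (287*(87 + 909))/5 = (287*996)/5 = (1/5)*285852 = 285852/5 ≈ 57170.)
F(g) = 144 (F(g) = (-15 + 3)**2 = (-12)**2 = 144)
(F(P) + y) + U = (144 - 2639172) + 285852/5 = -2639028 + 285852/5 = -12909288/5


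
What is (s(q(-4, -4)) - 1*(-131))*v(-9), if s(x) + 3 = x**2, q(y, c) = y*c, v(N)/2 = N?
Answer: -6912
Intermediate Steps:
v(N) = 2*N
q(y, c) = c*y
s(x) = -3 + x**2
(s(q(-4, -4)) - 1*(-131))*v(-9) = ((-3 + (-4*(-4))**2) - 1*(-131))*(2*(-9)) = ((-3 + 16**2) + 131)*(-18) = ((-3 + 256) + 131)*(-18) = (253 + 131)*(-18) = 384*(-18) = -6912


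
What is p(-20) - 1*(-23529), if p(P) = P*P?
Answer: 23929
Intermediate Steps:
p(P) = P**2
p(-20) - 1*(-23529) = (-20)**2 - 1*(-23529) = 400 + 23529 = 23929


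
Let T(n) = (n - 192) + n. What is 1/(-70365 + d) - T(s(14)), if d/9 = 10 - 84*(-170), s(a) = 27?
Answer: 8037811/58245 ≈ 138.00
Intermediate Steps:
T(n) = -192 + 2*n (T(n) = (-192 + n) + n = -192 + 2*n)
d = 128610 (d = 9*(10 - 84*(-170)) = 9*(10 + 14280) = 9*14290 = 128610)
1/(-70365 + d) - T(s(14)) = 1/(-70365 + 128610) - (-192 + 2*27) = 1/58245 - (-192 + 54) = 1/58245 - 1*(-138) = 1/58245 + 138 = 8037811/58245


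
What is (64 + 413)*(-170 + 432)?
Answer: 124974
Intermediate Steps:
(64 + 413)*(-170 + 432) = 477*262 = 124974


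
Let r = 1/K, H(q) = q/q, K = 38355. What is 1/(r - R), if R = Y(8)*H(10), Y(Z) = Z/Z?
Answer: -38355/38354 ≈ -1.0000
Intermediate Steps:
H(q) = 1
Y(Z) = 1
r = 1/38355 ≈ 2.6072e-5
R = 1 (R = 1*1 = 1)
1/(r - R) = 1/(1/38355 - 1*1) = 1/(1/38355 - 1) = 1/(-38354/38355) = -38355/38354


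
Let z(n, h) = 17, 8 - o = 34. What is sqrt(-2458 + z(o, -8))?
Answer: I*sqrt(2441) ≈ 49.406*I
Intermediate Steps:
o = -26 (o = 8 - 1*34 = 8 - 34 = -26)
sqrt(-2458 + z(o, -8)) = sqrt(-2458 + 17) = sqrt(-2441) = I*sqrt(2441)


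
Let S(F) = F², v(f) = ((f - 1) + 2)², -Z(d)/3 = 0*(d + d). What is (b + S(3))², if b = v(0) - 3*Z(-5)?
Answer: 100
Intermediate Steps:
Z(d) = 0 (Z(d) = -0*(d + d) = -0*2*d = -3*0 = 0)
v(f) = (1 + f)² (v(f) = ((-1 + f) + 2)² = (1 + f)²)
b = 1 (b = (1 + 0)² - 3*0 = 1² + 0 = 1 + 0 = 1)
(b + S(3))² = (1 + 3²)² = (1 + 9)² = 10² = 100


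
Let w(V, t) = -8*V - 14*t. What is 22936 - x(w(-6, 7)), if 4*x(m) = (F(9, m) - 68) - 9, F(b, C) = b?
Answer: 22953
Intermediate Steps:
w(V, t) = -14*t - 8*V
x(m) = -17 (x(m) = ((9 - 68) - 9)/4 = (-59 - 9)/4 = (1/4)*(-68) = -17)
22936 - x(w(-6, 7)) = 22936 - 1*(-17) = 22936 + 17 = 22953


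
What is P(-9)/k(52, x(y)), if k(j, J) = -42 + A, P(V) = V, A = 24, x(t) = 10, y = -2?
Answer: ½ ≈ 0.50000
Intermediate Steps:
k(j, J) = -18 (k(j, J) = -42 + 24 = -18)
P(-9)/k(52, x(y)) = -9/(-18) = -9*(-1/18) = ½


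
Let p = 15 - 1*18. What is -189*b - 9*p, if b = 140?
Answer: -26433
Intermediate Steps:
p = -3 (p = 15 - 18 = -3)
-189*b - 9*p = -189*140 - 9*(-3) = -26460 + 27 = -26433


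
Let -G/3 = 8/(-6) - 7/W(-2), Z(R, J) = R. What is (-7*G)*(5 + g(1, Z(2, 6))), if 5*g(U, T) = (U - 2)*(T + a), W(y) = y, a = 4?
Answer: 1729/10 ≈ 172.90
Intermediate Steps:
g(U, T) = (-2 + U)*(4 + T)/5 (g(U, T) = ((U - 2)*(T + 4))/5 = ((-2 + U)*(4 + T))/5 = (-2 + U)*(4 + T)/5)
G = -13/2 (G = -3*(8/(-6) - 7/(-2)) = -3*(8*(-⅙) - 7*(-½)) = -3*(-4/3 + 7/2) = -3*13/6 = -13/2 ≈ -6.5000)
(-7*G)*(5 + g(1, Z(2, 6))) = (-7*(-13/2))*(5 + (-8/5 - ⅖*2 + (⅘)*1 + (⅕)*2*1)) = 91*(5 + (-8/5 - ⅘ + ⅘ + ⅖))/2 = 91*(5 - 6/5)/2 = (91/2)*(19/5) = 1729/10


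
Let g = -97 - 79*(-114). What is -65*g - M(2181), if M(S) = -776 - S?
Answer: -576128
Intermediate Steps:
g = 8909 (g = -97 + 9006 = 8909)
-65*g - M(2181) = -65*8909 - (-776 - 1*2181) = -579085 - (-776 - 2181) = -579085 - 1*(-2957) = -579085 + 2957 = -576128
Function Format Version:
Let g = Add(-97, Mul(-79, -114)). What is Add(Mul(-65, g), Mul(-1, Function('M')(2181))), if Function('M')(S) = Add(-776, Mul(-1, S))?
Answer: -576128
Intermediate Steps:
g = 8909 (g = Add(-97, 9006) = 8909)
Add(Mul(-65, g), Mul(-1, Function('M')(2181))) = Add(Mul(-65, 8909), Mul(-1, Add(-776, Mul(-1, 2181)))) = Add(-579085, Mul(-1, Add(-776, -2181))) = Add(-579085, Mul(-1, -2957)) = Add(-579085, 2957) = -576128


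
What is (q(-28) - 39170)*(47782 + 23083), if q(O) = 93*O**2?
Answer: 2391126830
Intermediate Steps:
(q(-28) - 39170)*(47782 + 23083) = (93*(-28)**2 - 39170)*(47782 + 23083) = (93*784 - 39170)*70865 = (72912 - 39170)*70865 = 33742*70865 = 2391126830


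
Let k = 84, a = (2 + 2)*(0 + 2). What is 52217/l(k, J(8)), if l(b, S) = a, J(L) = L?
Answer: 52217/8 ≈ 6527.1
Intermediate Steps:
a = 8 (a = 4*2 = 8)
l(b, S) = 8
52217/l(k, J(8)) = 52217/8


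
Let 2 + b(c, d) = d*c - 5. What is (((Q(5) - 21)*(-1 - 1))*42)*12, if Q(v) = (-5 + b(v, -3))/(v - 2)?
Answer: 30240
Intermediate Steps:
b(c, d) = -7 + c*d (b(c, d) = -2 + (d*c - 5) = -2 + (c*d - 5) = -2 + (-5 + c*d) = -7 + c*d)
Q(v) = (-12 - 3*v)/(-2 + v) (Q(v) = (-5 + (-7 + v*(-3)))/(v - 2) = (-5 + (-7 - 3*v))/(-2 + v) = (-12 - 3*v)/(-2 + v))
(((Q(5) - 21)*(-1 - 1))*42)*12 = (((3*(-4 - 1*5)/(-2 + 5) - 21)*(-1 - 1))*42)*12 = (((3*(-4 - 5)/3 - 21)*(-2))*42)*12 = (((3*(⅓)*(-9) - 21)*(-2))*42)*12 = (((-9 - 21)*(-2))*42)*12 = (-30*(-2)*42)*12 = (60*42)*12 = 2520*12 = 30240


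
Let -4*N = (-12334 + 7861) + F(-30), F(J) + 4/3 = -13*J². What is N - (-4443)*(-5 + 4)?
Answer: -4793/12 ≈ -399.42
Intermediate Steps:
F(J) = -4/3 - 13*J²
N = 48523/12 (N = -((-12334 + 7861) + (-4/3 - 13*(-30)²))/4 = -(-4473 + (-4/3 - 13*900))/4 = -(-4473 + (-4/3 - 11700))/4 = -(-4473 - 35104/3)/4 = -¼*(-48523/3) = 48523/12 ≈ 4043.6)
N - (-4443)*(-5 + 4) = 48523/12 - (-4443)*(-5 + 4) = 48523/12 - (-4443)*(-1) = 48523/12 - 1*4443 = 48523/12 - 4443 = -4793/12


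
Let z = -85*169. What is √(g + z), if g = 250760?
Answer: √236395 ≈ 486.20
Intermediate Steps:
z = -14365
√(g + z) = √(250760 - 14365) = √236395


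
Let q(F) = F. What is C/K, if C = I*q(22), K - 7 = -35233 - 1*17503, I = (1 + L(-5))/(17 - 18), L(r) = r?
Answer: -88/52729 ≈ -0.0016689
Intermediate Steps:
I = 4 (I = (1 - 5)/(17 - 18) = -4/(-1) = -4*(-1) = 4)
K = -52729 (K = 7 + (-35233 - 1*17503) = 7 + (-35233 - 17503) = 7 - 52736 = -52729)
C = 88 (C = 4*22 = 88)
C/K = 88/(-52729) = 88*(-1/52729) = -88/52729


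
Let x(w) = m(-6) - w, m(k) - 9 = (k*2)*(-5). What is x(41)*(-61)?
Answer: -1708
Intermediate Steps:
m(k) = 9 - 10*k (m(k) = 9 + (k*2)*(-5) = 9 + (2*k)*(-5) = 9 - 10*k)
x(w) = 69 - w (x(w) = (9 - 10*(-6)) - w = (9 + 60) - w = 69 - w)
x(41)*(-61) = (69 - 1*41)*(-61) = (69 - 41)*(-61) = 28*(-61) = -1708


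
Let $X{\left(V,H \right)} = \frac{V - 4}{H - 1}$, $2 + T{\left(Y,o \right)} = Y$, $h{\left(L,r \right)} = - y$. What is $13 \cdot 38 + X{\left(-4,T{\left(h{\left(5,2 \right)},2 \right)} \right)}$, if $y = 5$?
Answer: $495$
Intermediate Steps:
$h{\left(L,r \right)} = -5$ ($h{\left(L,r \right)} = \left(-1\right) 5 = -5$)
$T{\left(Y,o \right)} = -2 + Y$
$X{\left(V,H \right)} = \frac{-4 + V}{-1 + H}$
$13 \cdot 38 + X{\left(-4,T{\left(h{\left(5,2 \right)},2 \right)} \right)} = 13 \cdot 38 + \frac{-4 - 4}{-1 - 7} = 494 + \frac{1}{-1 - 7} \left(-8\right) = 494 + \frac{1}{-8} \left(-8\right) = 494 - -1 = 494 + 1 = 495$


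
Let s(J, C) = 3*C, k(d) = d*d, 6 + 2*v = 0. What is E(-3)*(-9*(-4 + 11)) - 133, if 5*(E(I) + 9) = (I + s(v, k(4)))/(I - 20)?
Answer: 10549/23 ≈ 458.65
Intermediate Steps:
v = -3 (v = -3 + (1/2)*0 = -3 + 0 = -3)
k(d) = d**2
E(I) = -9 + (48 + I)/(5*(-20 + I)) (E(I) = -9 + ((I + 3*4**2)/(I - 20))/5 = -9 + ((I + 3*16)/(-20 + I))/5 = -9 + ((I + 48)/(-20 + I))/5 = -9 + ((48 + I)/(-20 + I))/5 = -9 + (48 + I)/(5*(-20 + I)))
E(-3)*(-9*(-4 + 11)) - 133 = (4*(237 - 11*(-3))/(5*(-20 - 3)))*(-9*(-4 + 11)) - 133 = ((4/5)*(237 + 33)/(-23))*(-9*7) - 133 = ((4/5)*(-1/23)*270)*(-63) - 133 = -216/23*(-63) - 133 = 13608/23 - 133 = 10549/23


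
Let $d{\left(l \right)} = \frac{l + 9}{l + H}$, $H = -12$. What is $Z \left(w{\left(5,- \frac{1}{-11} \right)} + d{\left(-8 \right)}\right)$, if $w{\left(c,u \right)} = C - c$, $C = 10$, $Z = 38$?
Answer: $\frac{1881}{10} \approx 188.1$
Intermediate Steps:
$w{\left(c,u \right)} = 10 - c$
$d{\left(l \right)} = \frac{9 + l}{-12 + l}$ ($d{\left(l \right)} = \frac{l + 9}{l - 12} = \frac{9 + l}{-12 + l}$)
$Z \left(w{\left(5,- \frac{1}{-11} \right)} + d{\left(-8 \right)}\right) = 38 \left(\left(10 - 5\right) + \frac{9 - 8}{-12 - 8}\right) = 38 \left(\left(10 - 5\right) + \frac{1}{-20} \cdot 1\right) = 38 \left(5 - \frac{1}{20}\right) = 38 \cdot \frac{99}{20} = \frac{1881}{10}$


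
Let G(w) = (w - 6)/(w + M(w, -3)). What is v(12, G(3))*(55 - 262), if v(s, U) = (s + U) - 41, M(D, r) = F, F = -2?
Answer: 6624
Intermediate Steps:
M(D, r) = -2
G(w) = (-6 + w)/(-2 + w) (G(w) = (w - 6)/(w - 2) = (-6 + w)/(-2 + w))
v(s, U) = -41 + U + s (v(s, U) = (U + s) - 41 = -41 + U + s)
v(12, G(3))*(55 - 262) = (-41 + (-6 + 3)/(-2 + 3) + 12)*(55 - 262) = (-41 - 3/1 + 12)*(-207) = (-41 + 1*(-3) + 12)*(-207) = (-41 - 3 + 12)*(-207) = -32*(-207) = 6624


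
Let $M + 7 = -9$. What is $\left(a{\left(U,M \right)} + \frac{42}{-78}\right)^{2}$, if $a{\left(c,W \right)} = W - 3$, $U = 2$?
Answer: $\frac{64516}{169} \approx 381.75$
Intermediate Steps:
$M = -16$ ($M = -7 - 9 = -16$)
$a{\left(c,W \right)} = -3 + W$
$\left(a{\left(U,M \right)} + \frac{42}{-78}\right)^{2} = \left(\left(-3 - 16\right) + \frac{42}{-78}\right)^{2} = \left(-19 + 42 \left(- \frac{1}{78}\right)\right)^{2} = \left(-19 - \frac{7}{13}\right)^{2} = \left(- \frac{254}{13}\right)^{2} = \frac{64516}{169}$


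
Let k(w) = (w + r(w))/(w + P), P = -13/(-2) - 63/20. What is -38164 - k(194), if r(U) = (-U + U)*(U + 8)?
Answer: -150637188/3947 ≈ -38165.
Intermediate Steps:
r(U) = 0 (r(U) = 0*(8 + U) = 0)
P = 67/20 (P = -13*(-1/2) - 63*1/20 = 13/2 - 63/20 = 67/20 ≈ 3.3500)
k(w) = w/(67/20 + w) (k(w) = (w + 0)/(w + 67/20) = w/(67/20 + w))
-38164 - k(194) = -38164 - 20*194/(67 + 20*194) = -38164 - 20*194/(67 + 3880) = -38164 - 20*194/3947 = -38164 - 1*3880/3947 = -38164 - 3880/3947 = -150637188/3947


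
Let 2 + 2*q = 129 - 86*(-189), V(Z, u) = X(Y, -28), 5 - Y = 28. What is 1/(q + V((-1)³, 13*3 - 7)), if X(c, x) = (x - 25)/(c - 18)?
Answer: 82/671727 ≈ 0.00012207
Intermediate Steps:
Y = -23 (Y = 5 - 1*28 = 5 - 28 = -23)
X(c, x) = (-25 + x)/(-18 + c)
V(Z, u) = 53/41 (V(Z, u) = (-25 - 28)/(-18 - 23) = -53/(-41) = -1/41*(-53) = 53/41)
q = 16381/2 (q = -1 + (129 - 86*(-189))/2 = -1 + (129 + 16254)/2 = -1 + (½)*16383 = -1 + 16383/2 = 16381/2 ≈ 8190.5)
1/(q + V((-1)³, 13*3 - 7)) = 1/(16381/2 + 53/41) = 1/(671727/82) = 82/671727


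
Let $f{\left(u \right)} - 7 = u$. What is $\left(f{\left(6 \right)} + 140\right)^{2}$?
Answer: $23409$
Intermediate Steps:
$f{\left(u \right)} = 7 + u$
$\left(f{\left(6 \right)} + 140\right)^{2} = \left(\left(7 + 6\right) + 140\right)^{2} = \left(13 + 140\right)^{2} = 153^{2} = 23409$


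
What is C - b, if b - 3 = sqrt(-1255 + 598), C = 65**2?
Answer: 4222 - 3*I*sqrt(73) ≈ 4222.0 - 25.632*I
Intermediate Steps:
C = 4225
b = 3 + 3*I*sqrt(73) (b = 3 + sqrt(-1255 + 598) = 3 + sqrt(-657) = 3 + 3*I*sqrt(73) ≈ 3.0 + 25.632*I)
C - b = 4225 - (3 + 3*I*sqrt(73)) = 4225 + (-3 - 3*I*sqrt(73)) = 4222 - 3*I*sqrt(73)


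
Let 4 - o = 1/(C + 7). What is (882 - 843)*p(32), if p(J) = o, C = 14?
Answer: 1079/7 ≈ 154.14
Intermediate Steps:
o = 83/21 (o = 4 - 1/(14 + 7) = 4 - 1/21 = 83/21 ≈ 3.9524)
p(J) = 83/21
(882 - 843)*p(32) = (882 - 843)*(83/21) = 39*(83/21) = 1079/7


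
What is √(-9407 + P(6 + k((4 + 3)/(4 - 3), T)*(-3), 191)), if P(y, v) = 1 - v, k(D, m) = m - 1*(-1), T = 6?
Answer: I*√9597 ≈ 97.964*I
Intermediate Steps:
k(D, m) = 1 + m (k(D, m) = m + 1 = 1 + m)
√(-9407 + P(6 + k((4 + 3)/(4 - 3), T)*(-3), 191)) = √(-9407 + (1 - 1*191)) = √(-9407 + (1 - 191)) = √(-9407 - 190) = √(-9597) = I*√9597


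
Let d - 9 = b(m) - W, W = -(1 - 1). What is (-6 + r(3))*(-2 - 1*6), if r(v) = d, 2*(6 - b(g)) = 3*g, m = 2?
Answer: -48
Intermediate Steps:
W = 0 (W = -1*0 = 0)
b(g) = 6 - 3*g/2
d = 12 (d = 9 + ((6 - 3/2*2) - 1*0) = 9 + ((6 - 3) + 0) = 9 + (3 + 0) = 9 + 3 = 12)
r(v) = 12
(-6 + r(3))*(-2 - 1*6) = (-6 + 12)*(-2 - 1*6) = 6*(-2 - 6) = 6*(-8) = -48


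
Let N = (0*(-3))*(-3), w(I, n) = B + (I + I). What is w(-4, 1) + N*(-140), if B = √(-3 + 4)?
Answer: -7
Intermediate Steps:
B = 1 (B = √1 = 1)
w(I, n) = 1 + 2*I (w(I, n) = 1 + (I + I) = 1 + 2*I)
N = 0 (N = 0*(-3) = 0)
w(-4, 1) + N*(-140) = (1 + 2*(-4)) + 0*(-140) = (1 - 8) + 0 = -7 + 0 = -7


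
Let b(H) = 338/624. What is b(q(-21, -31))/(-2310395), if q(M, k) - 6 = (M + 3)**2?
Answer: -13/55449480 ≈ -2.3445e-7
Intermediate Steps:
q(M, k) = 6 + (3 + M)**2 (q(M, k) = 6 + (M + 3)**2 = 6 + (3 + M)**2)
b(H) = 13/24 (b(H) = 338*(1/624) = 13/24)
b(q(-21, -31))/(-2310395) = (13/24)/(-2310395) = (13/24)*(-1/2310395) = -13/55449480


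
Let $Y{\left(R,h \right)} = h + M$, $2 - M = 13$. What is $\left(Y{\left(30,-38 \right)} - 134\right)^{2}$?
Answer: $33489$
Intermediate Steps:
$M = -11$ ($M = 2 - 13 = -11$)
$Y{\left(R,h \right)} = -11 + h$ ($Y{\left(R,h \right)} = h - 11 = -11 + h$)
$\left(Y{\left(30,-38 \right)} - 134\right)^{2} = \left(\left(-11 - 38\right) - 134\right)^{2} = \left(-49 - 134\right)^{2} = \left(-183\right)^{2} = 33489$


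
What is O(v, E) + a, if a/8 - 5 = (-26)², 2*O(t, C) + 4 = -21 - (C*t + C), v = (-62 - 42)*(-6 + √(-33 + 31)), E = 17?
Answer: 123 + 884*I*√2 ≈ 123.0 + 1250.2*I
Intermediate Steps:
v = 624 - 104*I*√2 (v = -104*(-6 + √(-2)) = -104*(-6 + I*√2) = 624 - 104*I*√2 ≈ 624.0 - 147.08*I)
O(t, C) = -25/2 - C/2 - C*t/2 (O(t, C) = -2 + (-21 - (C*t + C))/2 = -2 + (-21 - (C + C*t))/2 = -2 + (-21 + (-C - C*t))/2 = -2 + (-21 - C - C*t)/2 = -2 + (-21/2 - C/2 - C*t/2) = -25/2 - C/2 - C*t/2)
a = 5448 (a = 40 + 8*(-26)² = 40 + 8*676 = 40 + 5408 = 5448)
O(v, E) + a = (-25/2 - ½*17 - ½*17*(624 - 104*I*√2)) + 5448 = (-25/2 - 17/2 + (-5304 + 884*I*√2)) + 5448 = (-5325 + 884*I*√2) + 5448 = 123 + 884*I*√2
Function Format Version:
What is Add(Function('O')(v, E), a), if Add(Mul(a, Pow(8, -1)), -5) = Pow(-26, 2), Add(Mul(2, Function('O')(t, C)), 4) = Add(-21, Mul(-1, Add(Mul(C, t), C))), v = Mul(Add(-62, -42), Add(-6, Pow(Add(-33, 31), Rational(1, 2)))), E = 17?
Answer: Add(123, Mul(884, I, Pow(2, Rational(1, 2)))) ≈ Add(123.00, Mul(1250.2, I))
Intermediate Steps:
v = Add(624, Mul(-104, I, Pow(2, Rational(1, 2)))) (v = Mul(-104, Add(-6, Pow(-2, Rational(1, 2)))) = Mul(-104, Add(-6, Mul(I, Pow(2, Rational(1, 2))))) = Add(624, Mul(-104, I, Pow(2, Rational(1, 2)))) ≈ Add(624.00, Mul(-147.08, I)))
Function('O')(t, C) = Add(Rational(-25, 2), Mul(Rational(-1, 2), C), Mul(Rational(-1, 2), C, t)) (Function('O')(t, C) = Add(-2, Mul(Rational(1, 2), Add(-21, Mul(-1, Add(Mul(C, t), C))))) = Add(-2, Mul(Rational(1, 2), Add(-21, Mul(-1, Add(C, Mul(C, t)))))) = Add(-2, Mul(Rational(1, 2), Add(-21, Add(Mul(-1, C), Mul(-1, C, t))))) = Add(-2, Mul(Rational(1, 2), Add(-21, Mul(-1, C), Mul(-1, C, t)))) = Add(-2, Add(Rational(-21, 2), Mul(Rational(-1, 2), C), Mul(Rational(-1, 2), C, t))) = Add(Rational(-25, 2), Mul(Rational(-1, 2), C), Mul(Rational(-1, 2), C, t)))
a = 5448 (a = Add(40, Mul(8, Pow(-26, 2))) = Add(40, Mul(8, 676)) = Add(40, 5408) = 5448)
Add(Function('O')(v, E), a) = Add(Add(Rational(-25, 2), Mul(Rational(-1, 2), 17), Mul(Rational(-1, 2), 17, Add(624, Mul(-104, I, Pow(2, Rational(1, 2)))))), 5448) = Add(Add(Rational(-25, 2), Rational(-17, 2), Add(-5304, Mul(884, I, Pow(2, Rational(1, 2))))), 5448) = Add(Add(-5325, Mul(884, I, Pow(2, Rational(1, 2)))), 5448) = Add(123, Mul(884, I, Pow(2, Rational(1, 2))))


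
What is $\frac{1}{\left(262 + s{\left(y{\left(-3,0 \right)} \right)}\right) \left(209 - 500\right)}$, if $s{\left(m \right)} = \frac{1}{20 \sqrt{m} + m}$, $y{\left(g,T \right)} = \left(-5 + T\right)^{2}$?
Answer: $- \frac{125}{9530541} \approx -1.3116 \cdot 10^{-5}$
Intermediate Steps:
$s{\left(m \right)} = \frac{1}{m + 20 \sqrt{m}}$
$\frac{1}{\left(262 + s{\left(y{\left(-3,0 \right)} \right)}\right) \left(209 - 500\right)} = \frac{1}{\left(262 + \frac{1}{\left(-5 + 0\right)^{2} + 20 \sqrt{\left(-5 + 0\right)^{2}}}\right) \left(209 - 500\right)} = \frac{1}{\left(262 + \frac{1}{\left(-5\right)^{2} + 20 \sqrt{\left(-5\right)^{2}}}\right) \left(-291\right)} = \frac{1}{\left(262 + \frac{1}{25 + 20 \sqrt{25}}\right) \left(-291\right)} = \frac{1}{\left(262 + \frac{1}{25 + 20 \cdot 5}\right) \left(-291\right)} = \frac{1}{\left(262 + \frac{1}{25 + 100}\right) \left(-291\right)} = \frac{1}{\left(262 + \frac{1}{125}\right) \left(-291\right)} = \frac{1}{\frac{32751}{125} \left(-291\right)} = \frac{1}{- \frac{9530541}{125}} = - \frac{125}{9530541}$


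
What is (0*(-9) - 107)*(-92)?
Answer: 9844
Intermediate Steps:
(0*(-9) - 107)*(-92) = (0 - 107)*(-92) = -107*(-92) = 9844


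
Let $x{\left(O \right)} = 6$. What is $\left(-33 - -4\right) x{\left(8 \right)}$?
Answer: $-174$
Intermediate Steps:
$\left(-33 - -4\right) x{\left(8 \right)} = \left(-33 - -4\right) 6 = \left(-33 + 4\right) 6 = \left(-29\right) 6 = -174$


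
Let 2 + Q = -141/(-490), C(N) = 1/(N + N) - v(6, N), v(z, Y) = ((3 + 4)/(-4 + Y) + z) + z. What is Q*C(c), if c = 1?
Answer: 9229/588 ≈ 15.696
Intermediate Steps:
v(z, Y) = 2*z + 7/(-4 + Y) (v(z, Y) = (7/(-4 + Y) + z) + z = (z + 7/(-4 + Y)) + z = 2*z + 7/(-4 + Y))
C(N) = 1/(2*N) - (-41 + 12*N)/(-4 + N) (C(N) = 1/(N + N) - (7 - 8*6 + 2*N*6)/(-4 + N) = 1/(2*N) - (7 - 48 + 12*N)/(-4 + N) = 1/(2*N) - (-41 + 12*N)/(-4 + N))
Q = -839/490 (Q = -2 - 141/(-490) = -2 - 141*(-1/490) = -2 + 141/490 = -839/490 ≈ -1.7122)
Q*C(c) = -839*(-4 - 24*1² + 83*1)/(980*1*(-4 + 1)) = -839*(-4 - 24*1 + 83)/(980*(-3)) = -839*(-1)*(-4 - 24 + 83)/(980*3) = -839*(-1)*55/(980*3) = -839/490*(-55/6) = 9229/588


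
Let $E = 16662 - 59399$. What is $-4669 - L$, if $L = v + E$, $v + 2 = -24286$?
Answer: $62356$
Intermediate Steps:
$v = -24288$ ($v = -2 - 24286 = -24288$)
$E = -42737$ ($E = 16662 - 59399 = -42737$)
$L = -67025$ ($L = -24288 - 42737 = -67025$)
$-4669 - L = -4669 - -67025 = -4669 + 67025 = 62356$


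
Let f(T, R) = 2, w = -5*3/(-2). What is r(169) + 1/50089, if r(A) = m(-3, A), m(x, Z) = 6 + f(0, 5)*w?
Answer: 1051870/50089 ≈ 21.000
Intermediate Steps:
w = 15/2 (w = -15*(-½) = 15/2 ≈ 7.5000)
m(x, Z) = 21 (m(x, Z) = 6 + 2*(15/2) = 6 + 15 = 21)
r(A) = 21
r(169) + 1/50089 = 21 + 1/50089 = 1051870/50089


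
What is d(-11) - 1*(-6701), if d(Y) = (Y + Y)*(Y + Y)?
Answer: 7185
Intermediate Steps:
d(Y) = 4*Y² (d(Y) = (2*Y)*(2*Y) = 4*Y²)
d(-11) - 1*(-6701) = 4*(-11)² - 1*(-6701) = 4*121 + 6701 = 484 + 6701 = 7185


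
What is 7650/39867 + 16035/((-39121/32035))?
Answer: -6826210040475/519878969 ≈ -13130.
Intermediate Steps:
7650/39867 + 16035/((-39121/32035)) = 7650*(1/39867) + 16035/((-39121*1/32035)) = 2550/13289 + 16035/(-39121/32035) = 2550/13289 + 16035*(-32035/39121) = 2550/13289 - 513681225/39121 = -6826210040475/519878969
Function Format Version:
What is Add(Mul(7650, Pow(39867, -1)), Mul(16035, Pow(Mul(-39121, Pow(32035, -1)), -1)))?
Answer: Rational(-6826210040475, 519878969) ≈ -13130.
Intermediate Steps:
Add(Mul(7650, Pow(39867, -1)), Mul(16035, Pow(Mul(-39121, Pow(32035, -1)), -1))) = Add(Mul(7650, Rational(1, 39867)), Mul(16035, Pow(Mul(-39121, Rational(1, 32035)), -1))) = Add(Rational(2550, 13289), Mul(16035, Pow(Rational(-39121, 32035), -1))) = Add(Rational(2550, 13289), Mul(16035, Rational(-32035, 39121))) = Add(Rational(2550, 13289), Rational(-513681225, 39121)) = Rational(-6826210040475, 519878969)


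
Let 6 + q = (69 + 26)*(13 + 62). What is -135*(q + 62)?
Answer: -969435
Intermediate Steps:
q = 7119 (q = -6 + (69 + 26)*(13 + 62) = -6 + 95*75 = -6 + 7125 = 7119)
-135*(q + 62) = -135*(7119 + 62) = -135*7181 = -969435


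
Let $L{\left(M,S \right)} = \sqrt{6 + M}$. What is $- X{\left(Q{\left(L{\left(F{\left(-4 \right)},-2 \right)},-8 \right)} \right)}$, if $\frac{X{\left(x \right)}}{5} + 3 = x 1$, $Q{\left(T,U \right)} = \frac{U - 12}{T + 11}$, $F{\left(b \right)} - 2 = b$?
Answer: $\frac{295}{13} \approx 22.692$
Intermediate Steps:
$F{\left(b \right)} = 2 + b$
$Q{\left(T,U \right)} = \frac{-12 + U}{11 + T}$
$X{\left(x \right)} = -15 + 5 x$ ($X{\left(x \right)} = -15 + 5 x 1 = -15 + 5 x$)
$- X{\left(Q{\left(L{\left(F{\left(-4 \right)},-2 \right)},-8 \right)} \right)} = - (-15 + 5 \frac{-12 - 8}{11 + \sqrt{6 + \left(2 - 4\right)}}) = - (-15 + 5 \frac{1}{11 + \sqrt{6 - 2}} \left(-20\right)) = - (-15 + 5 \frac{1}{11 + \sqrt{4}} \left(-20\right)) = - (-15 + 5 \frac{1}{11 + 2} \left(-20\right)) = - (-15 + 5 \cdot \frac{1}{13} \left(-20\right)) = - (-15 + 5 \left(- \frac{20}{13}\right)) = - (-15 - \frac{100}{13}) = \left(-1\right) \left(- \frac{295}{13}\right) = \frac{295}{13}$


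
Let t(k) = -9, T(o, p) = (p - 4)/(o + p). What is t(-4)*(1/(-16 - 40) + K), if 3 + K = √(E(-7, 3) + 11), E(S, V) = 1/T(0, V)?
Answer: 1521/56 - 18*√2 ≈ 1.7049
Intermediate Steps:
T(o, p) = (-4 + p)/(o + p)
E(S, V) = V/(-4 + V) (E(S, V) = 1/((-4 + V)/(0 + V)) = 1/((-4 + V)/V) = V/(-4 + V))
K = -3 + 2*√2 (K = -3 + √(3/(-4 + 3) + 11) = -3 + √(3/(-1) + 11) = -3 + √(3*(-1) + 11) = -3 + √(-3 + 11) = -3 + √8 = -3 + 2*√2 ≈ -0.17157)
t(-4)*(1/(-16 - 40) + K) = -9*(1/(-16 - 40) + (-3 + 2*√2)) = -9*(1/(-56) + (-3 + 2*√2)) = -9*(-1/56 + (-3 + 2*√2)) = -9*(-169/56 + 2*√2) = 1521/56 - 18*√2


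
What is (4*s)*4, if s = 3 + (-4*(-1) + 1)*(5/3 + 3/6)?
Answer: 664/3 ≈ 221.33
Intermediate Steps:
s = 83/6 (s = 3 + (4 + 1)*(5*(1/3) + 3*(1/6)) = 3 + 5*(5/3 + 1/2) = 3 + 5*(13/6) = 3 + 65/6 = 83/6 ≈ 13.833)
(4*s)*4 = (4*(83/6))*4 = (166/3)*4 = 664/3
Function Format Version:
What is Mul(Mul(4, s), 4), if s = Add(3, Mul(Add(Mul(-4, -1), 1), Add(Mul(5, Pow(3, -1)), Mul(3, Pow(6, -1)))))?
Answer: Rational(664, 3) ≈ 221.33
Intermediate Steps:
s = Rational(83, 6) (s = Add(3, Mul(Add(4, 1), Add(Mul(5, Rational(1, 3)), Mul(3, Rational(1, 6))))) = Add(3, Mul(5, Add(Rational(5, 3), Rational(1, 2)))) = Add(3, Mul(5, Rational(13, 6))) = Add(3, Rational(65, 6)) = Rational(83, 6) ≈ 13.833)
Mul(Mul(4, s), 4) = Mul(Mul(4, Rational(83, 6)), 4) = Mul(Rational(166, 3), 4) = Rational(664, 3)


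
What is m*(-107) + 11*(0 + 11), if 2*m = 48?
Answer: -2447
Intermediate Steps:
m = 24 (m = (½)*48 = 24)
m*(-107) + 11*(0 + 11) = 24*(-107) + 11*(0 + 11) = -2568 + 11*11 = -2568 + 121 = -2447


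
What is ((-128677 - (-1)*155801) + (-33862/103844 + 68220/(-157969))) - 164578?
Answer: -1127413054111751/8202066418 ≈ -1.3745e+5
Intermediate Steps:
((-128677 - (-1)*155801) + (-33862/103844 + 68220/(-157969))) - 164578 = ((-128677 - 1*(-155801)) + (-33862*1/103844 + 68220*(-1/157969))) - 164578 = ((-128677 + 155801) + (-16931/51922 - 68220/157969)) - 164578 = (27124 - 6216691979/8202066418) - 164578 = 222466632829853/8202066418 - 164578 = -1127413054111751/8202066418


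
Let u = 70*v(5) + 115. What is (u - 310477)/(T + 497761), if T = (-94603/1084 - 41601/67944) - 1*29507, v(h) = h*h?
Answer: -1894139480096/2873420096289 ≈ -0.65919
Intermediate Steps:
v(h) = h²
u = 1865 (u = 70*5² + 115 = 70*25 + 115 = 1750 + 115 = 1865)
T = -181641799399/6137608 (T = (-94603*1/1084 - 41601*1/67944) - 29507 = (-94603/1084 - 13867/22648) - 29507 = -539400143/6137608 - 29507 = -181641799399/6137608 ≈ -29595.)
(u - 310477)/(T + 497761) = (1865 - 310477)/(-181641799399/6137608 + 497761) = -308612/2873420096289/6137608 = -308612*6137608/2873420096289 = -1894139480096/2873420096289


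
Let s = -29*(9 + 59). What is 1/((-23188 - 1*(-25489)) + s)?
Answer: 1/329 ≈ 0.0030395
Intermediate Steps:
s = -1972 (s = -29*68 = -1972)
1/((-23188 - 1*(-25489)) + s) = 1/((-23188 - 1*(-25489)) - 1972) = 1/((-23188 + 25489) - 1972) = 1/(2301 - 1972) = 1/329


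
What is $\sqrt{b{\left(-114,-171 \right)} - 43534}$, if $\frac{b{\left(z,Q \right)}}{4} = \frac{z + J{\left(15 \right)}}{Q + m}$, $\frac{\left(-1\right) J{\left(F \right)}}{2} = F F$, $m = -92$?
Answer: $\frac{i \sqrt{3010609918}}{263} \approx 208.63 i$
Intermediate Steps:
$J{\left(F \right)} = - 2 F^{2}$ ($J{\left(F \right)} = - 2 F F = - 2 F^{2}$)
$b{\left(z,Q \right)} = \frac{4 \left(-450 + z\right)}{-92 + Q}$ ($b{\left(z,Q \right)} = 4 \frac{z - 2 \cdot 15^{2}}{Q - 92} = 4 \frac{z - 450}{-92 + Q} = 4 \frac{-450 + z}{-92 + Q} = \frac{4 \left(-450 + z\right)}{-92 + Q}$)
$\sqrt{b{\left(-114,-171 \right)} - 43534} = \sqrt{\frac{4 \left(-450 - 114\right)}{-92 - 171} - 43534} = \sqrt{4 \frac{1}{-263} \left(-564\right) - 43534} = \sqrt{4 \left(- \frac{1}{263}\right) \left(-564\right) - 43534} = \sqrt{\frac{2256}{263} - 43534} = \sqrt{- \frac{11447186}{263}} = \frac{i \sqrt{3010609918}}{263}$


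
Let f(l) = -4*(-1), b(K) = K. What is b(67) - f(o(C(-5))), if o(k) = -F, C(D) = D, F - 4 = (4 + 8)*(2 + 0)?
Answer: 63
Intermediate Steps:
F = 28 (F = 4 + (4 + 8)*(2 + 0) = 4 + 12*2 = 4 + 24 = 28)
o(k) = -28 (o(k) = -1*28 = -28)
f(l) = 4
b(67) - f(o(C(-5))) = 67 - 1*4 = 67 - 4 = 63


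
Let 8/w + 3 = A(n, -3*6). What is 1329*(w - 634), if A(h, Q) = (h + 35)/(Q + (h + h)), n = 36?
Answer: -77249454/91 ≈ -8.4890e+5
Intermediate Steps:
A(h, Q) = (35 + h)/(Q + 2*h)
w = -432/91 (w = 8/(-3 + (35 + 36)/(-3*6 + 2*36)) = 8/(-3 + 71/(-18 + 72)) = 8/(-3 + 71/54) = 8/(-91/54) = 8*(-54/91) = -432/91 ≈ -4.7473)
1329*(w - 634) = 1329*(-432/91 - 634) = 1329*(-58126/91) = -77249454/91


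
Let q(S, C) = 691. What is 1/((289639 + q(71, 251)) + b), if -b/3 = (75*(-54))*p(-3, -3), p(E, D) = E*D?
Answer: 1/399680 ≈ 2.5020e-6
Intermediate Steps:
p(E, D) = D*E
b = 109350 (b = -3*75*(-54)*(-3*(-3)) = -(-12150)*9 = -3*(-36450) = 109350)
1/((289639 + q(71, 251)) + b) = 1/((289639 + 691) + 109350) = 1/(290330 + 109350) = 1/399680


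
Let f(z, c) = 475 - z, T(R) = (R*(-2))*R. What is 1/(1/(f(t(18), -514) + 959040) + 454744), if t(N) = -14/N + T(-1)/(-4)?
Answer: 17271275/7854008678618 ≈ 2.1990e-6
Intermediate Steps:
T(R) = -2*R² (T(R) = (-2*R)*R = -2*R²)
t(N) = ½ - 14/N (t(N) = -14/N - 2*(-1)²/(-4) = -14/N - 2*1*(-¼) = -14/N - 2*(-¼) = -14/N + ½ = ½ - 14/N)
1/(1/(f(t(18), -514) + 959040) + 454744) = 1/(1/((475 - (-28 + 18)/(2*18)) + 959040) + 454744) = 1/(1/((475 - (-10)/(2*18)) + 959040) + 454744) = 1/(1/((475 - 1*(-5/18)) + 959040) + 454744) = 1/(1/((475 + 5/18) + 959040) + 454744) = 1/(1/(8555/18 + 959040) + 454744) = 1/(1/(17271275/18) + 454744) = 1/(18/17271275 + 454744) = 1/(7854008678618/17271275) = 17271275/7854008678618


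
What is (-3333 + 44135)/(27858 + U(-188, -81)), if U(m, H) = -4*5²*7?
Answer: 20401/13579 ≈ 1.5024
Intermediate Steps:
U(m, H) = -700 (U(m, H) = -4*25*7 = -100*7 = -700)
(-3333 + 44135)/(27858 + U(-188, -81)) = (-3333 + 44135)/(27858 - 700) = 40802/27158 = 40802*(1/27158) = 20401/13579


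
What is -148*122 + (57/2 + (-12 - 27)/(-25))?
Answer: -901297/50 ≈ -18026.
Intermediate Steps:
-148*122 + (57/2 + (-12 - 27)/(-25)) = -18056 + (57*(½) - 39*(-1/25)) = -18056 + (57/2 + 39/25) = -18056 + 1503/50 = -901297/50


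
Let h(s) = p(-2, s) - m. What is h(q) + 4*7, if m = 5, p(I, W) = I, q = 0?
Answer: 21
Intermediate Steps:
h(s) = -7 (h(s) = -2 - 1*5 = -2 - 5 = -7)
h(q) + 4*7 = -7 + 4*7 = -7 + 28 = 21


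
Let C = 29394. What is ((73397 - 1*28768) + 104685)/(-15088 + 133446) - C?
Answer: -1739432869/59179 ≈ -29393.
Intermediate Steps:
((73397 - 1*28768) + 104685)/(-15088 + 133446) - C = ((73397 - 1*28768) + 104685)/(-15088 + 133446) - 1*29394 = ((73397 - 28768) + 104685)/118358 - 29394 = (44629 + 104685)*(1/118358) - 29394 = 149314*(1/118358) - 29394 = 74657/59179 - 29394 = -1739432869/59179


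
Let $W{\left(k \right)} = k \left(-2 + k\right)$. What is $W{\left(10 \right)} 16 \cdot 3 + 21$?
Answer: $3861$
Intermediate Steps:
$W{\left(10 \right)} 16 \cdot 3 + 21 = 10 \left(-2 + 10\right) 16 \cdot 3 + 21 = 10 \cdot 8 \cdot 48 + 21 = 80 \cdot 48 + 21 = 3840 + 21 = 3861$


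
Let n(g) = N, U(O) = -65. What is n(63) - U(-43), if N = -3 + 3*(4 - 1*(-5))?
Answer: 89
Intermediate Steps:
N = 24 (N = -3 + 3*(4 + 5) = -3 + 3*9 = -3 + 27 = 24)
n(g) = 24
n(63) - U(-43) = 24 - 1*(-65) = 24 + 65 = 89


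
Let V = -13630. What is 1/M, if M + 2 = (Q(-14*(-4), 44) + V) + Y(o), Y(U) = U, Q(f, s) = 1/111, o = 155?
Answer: -111/1495946 ≈ -7.4201e-5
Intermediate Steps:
Q(f, s) = 1/111
M = -1495946/111 (M = -2 + ((1/111 - 13630) + 155) = -2 + (-1512929/111 + 155) = -2 - 1495724/111 = -1495946/111 ≈ -13477.)
1/M = 1/(-1495946/111) = -111/1495946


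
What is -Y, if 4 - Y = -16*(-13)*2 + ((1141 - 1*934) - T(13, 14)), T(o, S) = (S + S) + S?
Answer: 577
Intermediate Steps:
T(o, S) = 3*S (T(o, S) = 2*S + S = 3*S)
Y = -577 (Y = 4 - (-16*(-13)*2 + ((1141 - 1*934) - 3*14)) = 4 - (208*2 + ((1141 - 934) - 1*42)) = 4 - (416 + (207 - 42)) = 4 - (416 + 165) = 4 - 1*581 = 4 - 581 = -577)
-Y = -1*(-577) = 577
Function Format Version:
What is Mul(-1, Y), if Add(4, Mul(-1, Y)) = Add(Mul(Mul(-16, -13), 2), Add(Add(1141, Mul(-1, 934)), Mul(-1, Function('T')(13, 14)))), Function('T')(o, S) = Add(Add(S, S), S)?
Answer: 577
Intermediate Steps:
Function('T')(o, S) = Mul(3, S) (Function('T')(o, S) = Add(Mul(2, S), S) = Mul(3, S))
Y = -577 (Y = Add(4, Mul(-1, Add(Mul(Mul(-16, -13), 2), Add(Add(1141, Mul(-1, 934)), Mul(-1, Mul(3, 14)))))) = Add(4, Mul(-1, Add(Mul(208, 2), Add(Add(1141, -934), Mul(-1, 42))))) = Add(4, Mul(-1, Add(416, Add(207, -42)))) = Add(4, Mul(-1, Add(416, 165))) = Add(4, Mul(-1, 581)) = Add(4, -581) = -577)
Mul(-1, Y) = Mul(-1, -577) = 577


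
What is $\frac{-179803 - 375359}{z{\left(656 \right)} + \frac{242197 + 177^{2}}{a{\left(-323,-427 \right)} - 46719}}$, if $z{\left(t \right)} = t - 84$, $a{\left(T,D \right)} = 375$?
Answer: $- \frac{12864213864}{13117621} \approx -980.68$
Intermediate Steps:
$z{\left(t \right)} = -84 + t$ ($z{\left(t \right)} = t - 84 = -84 + t$)
$\frac{-179803 - 375359}{z{\left(656 \right)} + \frac{242197 + 177^{2}}{a{\left(-323,-427 \right)} - 46719}} = \frac{-179803 - 375359}{\left(-84 + 656\right) + \frac{242197 + 177^{2}}{375 - 46719}} = - \frac{555162}{572 + \frac{242197 + 31329}{-46344}} = - \frac{555162}{572 + 273526 \left(- \frac{1}{46344}\right)} = - \frac{555162}{572 - \frac{136763}{23172}} = - \frac{555162}{\frac{13117621}{23172}} = \left(-555162\right) \frac{23172}{13117621} = - \frac{12864213864}{13117621}$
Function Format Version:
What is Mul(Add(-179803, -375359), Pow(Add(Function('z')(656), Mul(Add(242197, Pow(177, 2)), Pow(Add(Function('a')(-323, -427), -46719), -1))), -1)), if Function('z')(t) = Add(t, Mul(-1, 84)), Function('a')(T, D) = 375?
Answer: Rational(-12864213864, 13117621) ≈ -980.68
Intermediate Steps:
Function('z')(t) = Add(-84, t) (Function('z')(t) = Add(t, -84) = Add(-84, t))
Mul(Add(-179803, -375359), Pow(Add(Function('z')(656), Mul(Add(242197, Pow(177, 2)), Pow(Add(Function('a')(-323, -427), -46719), -1))), -1)) = Mul(Add(-179803, -375359), Pow(Add(Add(-84, 656), Mul(Add(242197, Pow(177, 2)), Pow(Add(375, -46719), -1))), -1)) = Mul(-555162, Pow(Add(572, Mul(Add(242197, 31329), Pow(-46344, -1))), -1)) = Mul(-555162, Pow(Add(572, Mul(273526, Rational(-1, 46344))), -1)) = Mul(-555162, Pow(Add(572, Rational(-136763, 23172)), -1)) = Mul(-555162, Pow(Rational(13117621, 23172), -1)) = Mul(-555162, Rational(23172, 13117621)) = Rational(-12864213864, 13117621)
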